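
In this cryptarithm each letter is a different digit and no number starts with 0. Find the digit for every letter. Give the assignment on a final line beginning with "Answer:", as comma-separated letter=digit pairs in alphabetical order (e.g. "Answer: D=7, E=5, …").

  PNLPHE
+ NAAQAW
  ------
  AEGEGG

Step 1. [col 1: E + W ≡ G (mod 10)] several values work for W in column 1 (E + W ≡ G (mod 10), carry-in 0); try W=9, so W=9.
Step 2. [col 1: E + W ≡ G (mod 10)] several values work for E in column 1 (E + W ≡ G (mod 10), carry-in 0); try E=7, so E=7.
Step 3. [col 1: E + W ≡ G (mod 10)] in column 1 we have E+W≡G with carry-in 0; given E=7, W=9 and digits 7,9 already taken and all letters distinct, that pins G to 6 ⇒ G=6.
Step 4. [col 2: H + A ≡ G (mod 10)] H=0 is one option consistent with column 2 (H + A ≡ G (mod 10), carry-in 1) — take it. So H=0.
Step 5. [col 2: H + A ≡ G (mod 10)] column 2: given H=0, G=6, carry-in 1, and digits 0,6,7,9 already taken and all letters distinct, H+A≡G (mod 10) forces A=5 ⇒ A=5.
Step 6. [col 3: P + Q ≡ E (mod 10)] no forcing yet in column 3 (carry-in 0); P=3 is free and consistent — try it, so P=3.
Step 7. [col 3: P + Q ≡ E (mod 10)] column 3 reads P+Q+carry(0)=E with P=3, E=7; with digits 0,3,5,6,7,9 already taken and all letters distinct, the only value for Q is 4. So Q=4.
Step 8. [col 4: L + A ≡ G (mod 10)] column 4: given A=5, G=6, carry-in 0, and digits 0,3,4,5,6,7,9 already taken and all letters distinct, L+A≡G (mod 10) forces L=1. So L=1.
Step 9. [col 5: N + A ≡ E (mod 10)] in column 5 we have N+A≡E with carry-in 0; given A=5, E=7 and digits 0,1,3,4,5,6,7,9 already taken and all letters distinct, that pins N to 2, so N=2.

Answer: A=5, E=7, G=6, H=0, L=1, N=2, P=3, Q=4, W=9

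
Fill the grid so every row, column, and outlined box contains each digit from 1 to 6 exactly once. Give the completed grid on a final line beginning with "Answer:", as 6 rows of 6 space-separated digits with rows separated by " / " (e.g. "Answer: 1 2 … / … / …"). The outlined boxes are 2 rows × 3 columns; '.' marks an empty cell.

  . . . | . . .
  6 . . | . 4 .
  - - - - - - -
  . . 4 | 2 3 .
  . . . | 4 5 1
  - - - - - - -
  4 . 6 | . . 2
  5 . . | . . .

Step 1. [r5c5∈{1}] only 1 remains possible at r5c5. So r5c5=1.
Step 2. [r5c2∈{3}] nothing but 3 survives at r5c2 ⇒ r5c2=3.
Step 3. [r1c5∈{2,6}] 2 has one home in col 5: r1c5, so r1c5=2.
Step 4. [r3c2∈{1,5,6}] row 3 places 5 nowhere but r3c2, so r3c2=5.
Step 5. [r4c1∈{2,3}] col 1 places 2 nowhere but r4c1 ⇒ r4c1=2.
Step 6. [r1c1∈{1,3}] col 1 places 3 nowhere but r1c1, so r1c1=3.
Step 7. [r6c6∈{3,4,6}] across row 6, 4 lands solely at r6c6, so r6c6=4.
Step 8. [r2c6∈{3,5}] in col 6, 3 fits only at r2c6, so r2c6=3.
Step 9. [r1c6∈{5,6}] in col 6, 5 fits only at r1c6, so r1c6=5.
Step 10. [r1c3∈{1}] only 1 remains possible at r1c3 ⇒ r1c3=1.
Step 11. [r2c2∈{2}] r2c2 is down to just 2. So r2c2=2.
Step 12. [r6c4∈{3,6}] r6c4 is the only open cell in row 6 admitting 3, so r6c4=3.
Step 13. [r2c3∈{5}] only 5 remains possible at r2c3, so r2c3=5.
Step 14. [r3c1∈{1}] r3c1 has the single candidate 1. So r3c1=1.
Step 15. [r5c4∈{5}] r5c4 is down to just 5 ⇒ r5c4=5.
Step 16. [r1c4∈{6}] nothing but 6 survives at r1c4 ⇒ r1c4=6.
Step 17. [r6c5∈{6}] r6c5 has the single candidate 6 ⇒ r6c5=6.
Step 18. [r4c2∈{6}] r4c2's peers cover all but 6 ⇒ r4c2=6.
Step 19. [r2c4∈{1}] nothing but 1 survives at r2c4, so r2c4=1.
Step 20. [r3c6∈{6}] nothing but 6 survives at r3c6, so r3c6=6.
Step 21. [r6c3∈{2}] only 2 remains possible at r6c3. So r6c3=2.
Step 22. [r6c2∈{1}] r6c2 has the single candidate 1. So r6c2=1.
Step 23. [r1c2∈{4}] r1c2's peers cover all but 4, so r1c2=4.
Step 24. [r4c3∈{3}] r4c3 has the single candidate 3. So r4c3=3.

Answer: 3 4 1 6 2 5 / 6 2 5 1 4 3 / 1 5 4 2 3 6 / 2 6 3 4 5 1 / 4 3 6 5 1 2 / 5 1 2 3 6 4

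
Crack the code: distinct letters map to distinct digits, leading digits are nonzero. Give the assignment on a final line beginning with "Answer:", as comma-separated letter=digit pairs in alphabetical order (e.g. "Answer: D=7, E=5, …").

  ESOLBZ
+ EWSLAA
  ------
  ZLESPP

Step 1. [col 1: Z + A ≡ P (mod 10)] no forcing yet in column 1 (carry-in 0); A=8 is free and consistent — try it. So A=8.
Step 2. [col 1: Z + A ≡ P (mod 10)] column 1 (Z + A ≡ P (mod 10), carry-in 0) doesn't pin Z yet; pick Z=7 and continue, so Z=7.
Step 3. [col 1: Z + A ≡ P (mod 10)] column 1: given Z=7, A=8, carry-in 0, and digits 7,8 already taken and all letters distinct, Z+A≡P (mod 10) forces P=5, so P=5.
Step 4. [col 2: B + A ≡ P (mod 10)] in column 2 we have B+A≡P with carry-in 1; given A=8, P=5 and digits 5,7,8 already taken and all letters distinct, that pins B to 6 ⇒ B=6.
Step 5. [col 3: L + L ≡ S (mod 10)] several values work for L in column 3 (L + L ≡ S (mod 10), carry-in 1); try L=0, so L=0.
Step 6. [col 3: L + L ≡ S (mod 10)] column 3: given L=0, carry-in 1, and digits 0,5,6,7,8 already taken and all letters distinct, L+L≡S (mod 10) forces S=1. So S=1.
Step 7. [col 4: O + S ≡ E (mod 10)] E=3 is one option consistent with column 4 (O + S ≡ E (mod 10), carry-in 0) — take it. So E=3.
Step 8. [col 4: O + S ≡ E (mod 10)] column 4 reads O+S+carry(0)=E with S=1, E=3; with digits 0,1,3,5,6,7,8 already taken and all letters distinct, the only value for O is 2. So O=2.
Step 9. [col 5: S + W ≡ L (mod 10)] from column 5 (S=1, L=0, carry-in 0, digits 0,1,2,3,5,6,7,8 already taken and all letters distinct): W must equal 9 ⇒ W=9.

Answer: A=8, B=6, E=3, L=0, O=2, P=5, S=1, W=9, Z=7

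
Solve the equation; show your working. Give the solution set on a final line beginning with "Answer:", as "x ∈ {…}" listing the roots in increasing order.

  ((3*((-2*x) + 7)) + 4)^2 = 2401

Step 1. [((3*((-2*x) + 7)) + 4)^2 = 2401] 2401 ≥ 0, LHS is (·)² — take ±√, so sqrt: (3*((-2*x) + 7)) + 4 = 49 or -49.
Step 2. [(3*((-2*x) + 7)) + 4 = 49 or -49] the outer +4 inverts by subtracting 4 ⇒ sub: 3*((-2*x) + 7) = 45 or -53.
Step 3. [3*((-2*x) + 7) = 45 or -53] 3·(inner) — divide through by 3, so div: (-2*x) + 7 = 15 or -53/3.
Step 4. [(-2*x) + 7 = 15 or -53/3] peel the +7: subtract 7 from each side. So sub: -2*x = 8 or -74/3.
Step 5. [-2*x = 8 or -74/3] -2·(inner) — divide through by -2 ⇒ div: x = -4 or 37/3.

Answer: x ∈ {-4, 37/3}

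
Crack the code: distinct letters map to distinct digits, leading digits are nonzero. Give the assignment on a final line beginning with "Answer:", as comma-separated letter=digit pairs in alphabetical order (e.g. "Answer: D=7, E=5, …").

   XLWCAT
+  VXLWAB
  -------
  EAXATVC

Step 1. [col 1: T + B ≡ C (mod 10)] several values work for T in column 1 (T + B ≡ C (mod 10), carry-in 0); try T=2 ⇒ T=2.
Step 2. [col 1: T + B ≡ C (mod 10)] no forcing yet in column 1 (carry-in 0); C=9 is free and consistent — try it, so C=9.
Step 3. [E] E is the leading digit of a 7-digit sum of two 6-digit numbers; the final carry is exactly 1 ⇒ E=1.
Step 4. [col 1: T + B ≡ C (mod 10)] from column 1 (T=2, C=9, carry-in 0, digits 1,2,9 already taken and all letters distinct): B must equal 7, so B=7.
Step 5. [col 2: A + A ≡ V (mod 10)] several values work for A in column 2 (A + A ≡ V (mod 10), carry-in 0); try A=4, so A=4.
Step 6. [col 2: A + A ≡ V (mod 10)] from column 2 (A=4, carry-in 0, digits 1,2,4,7,9 already taken and all letters distinct): V must equal 8. So V=8.
Step 7. [col 3: C + W ≡ T (mod 10)] column 3 reads C+W+carry(0)=T with C=9, T=2; with digits 1,2,4,7,8,9 already taken and all letters distinct, the only value for W is 3 ⇒ W=3.
Step 8. [col 4: W + L ≡ A (mod 10)] in column 4 we have W+L≡A with carry-in 1; given W=3, A=4 and digits 1,2,3,4,7,8,9 already taken and all letters distinct, that pins L to 0, so L=0.
Step 9. [col 5: L + X ≡ X (mod 10)] X=6 is one option consistent with column 5 (L + X ≡ X (mod 10), carry-in 0) — take it ⇒ X=6.

Answer: A=4, B=7, C=9, E=1, L=0, T=2, V=8, W=3, X=6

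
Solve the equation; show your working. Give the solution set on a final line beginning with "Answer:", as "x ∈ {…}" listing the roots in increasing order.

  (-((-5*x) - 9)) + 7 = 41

Step 1. [(-((-5*x) - 9)) + 7 = 41] subtract 7: x sits inside (… + 7), so sub: -((-5*x) - 9) = 34.
Step 2. [-((-5*x) - 9) = 34] LHS negated; negate both sides ⇒ neg: (-5*x) - 9 = -34.
Step 3. [(-5*x) - 9 = -34] 9 comes off first (add 9), so sub: -5*x = -25.
Step 4. [-5*x = -25] LHS = -5·(…); ÷-5 both sides ⇒ div: x = 5.

Answer: x ∈ {5}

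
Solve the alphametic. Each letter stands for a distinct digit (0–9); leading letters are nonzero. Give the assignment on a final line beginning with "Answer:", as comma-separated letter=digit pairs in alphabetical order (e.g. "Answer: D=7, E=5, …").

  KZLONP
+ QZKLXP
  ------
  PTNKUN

Step 1. [col 1: P + P ≡ N (mod 10)] column 1 (P + P ≡ N (mod 10), carry-in 0) doesn't pin P yet; pick P=9 and continue ⇒ P=9.
Step 2. [col 1: P + P ≡ N (mod 10)] column 1 reads P+P+carry(0)=N with P=9; with digits 9 already taken and all letters distinct, the only value for N is 8 ⇒ N=8.
Step 3. [col 2: N + X ≡ U (mod 10)] several values work for U in column 2 (N + X ≡ U (mod 10), carry-in 1); try U=2 ⇒ U=2.
Step 4. [col 2: N + X ≡ U (mod 10)] column 2 reads N+X+carry(1)=U with N=8, U=2; with digits 2,8,9 already taken and all letters distinct, the only value for X is 3 ⇒ X=3.
Step 5. [col 3: O + L ≡ K (mod 10)] O=4 is one option consistent with column 3 (O + L ≡ K (mod 10), carry-in 1) — take it. So O=4.
Step 6. [col 3: O + L ≡ K (mod 10)] several values work for K in column 3 (O + L ≡ K (mod 10), carry-in 1); try K=1. So K=1.
Step 7. [col 3: O + L ≡ K (mod 10)] in column 3 we have O+L≡K with carry-in 1; given O=4, K=1 and digits 1,2,3,4,8,9 already taken and all letters distinct, that pins L to 6, so L=6.
Step 8. [col 5: Z + Z ≡ T (mod 10)] column 5 reads Z+Z+carry(0)=T with nothing yet; with digits 1,2,3,4,6,8,9 already taken and all letters distinct, the only value for Z is 5 ⇒ Z=5.
Step 9. [col 5: Z + Z ≡ T (mod 10)] column 5: given Z=5, carry-in 0, and digits 1,2,3,4,5,6,8,9 already taken and all letters distinct, Z+Z≡T (mod 10) forces T=0 ⇒ T=0.
Step 10. [col 6: K + Q ≡ P (mod 10)] from column 6 (K=1, P=9, carry-in 1, digits 0,1,2,3,4,5,6,8,9 already taken and all letters distinct): Q must equal 7 ⇒ Q=7.

Answer: K=1, L=6, N=8, O=4, P=9, Q=7, T=0, U=2, X=3, Z=5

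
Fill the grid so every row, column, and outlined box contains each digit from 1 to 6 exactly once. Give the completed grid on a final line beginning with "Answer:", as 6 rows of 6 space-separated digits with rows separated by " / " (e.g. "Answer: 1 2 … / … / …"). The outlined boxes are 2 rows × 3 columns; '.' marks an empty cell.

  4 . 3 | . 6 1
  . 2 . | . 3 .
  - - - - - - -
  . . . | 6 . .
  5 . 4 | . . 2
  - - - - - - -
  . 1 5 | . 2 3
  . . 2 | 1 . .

Step 1. [r6c6∈{4,5,6}] across col 6, 6 lands solely at r6c6, so r6c6=6.
Step 2. [r3c3∈{1}] nothing but 1 survives at r3c3 ⇒ r3c3=1.
Step 3. [r3c2∈{3}] r3c2 has the single candidate 3, so r3c2=3.
Step 4. [r5c4∈{4}] nothing but 4 survives at r5c4, so r5c4=4.
Step 5. [r2c4∈{5}] r2c4 has the single candidate 5, so r2c4=5.
Step 6. [r3c5∈{4,5}] in col 5, 4 fits only at r3c5, so r3c5=4.
Step 7. [r2c3∈{6}] r2c3 is down to just 6. So r2c3=6.
Step 8. [r3c1∈{2}] r3c1 has the single candidate 2 ⇒ r3c1=2.
Step 9. [r6c2∈{4}] only 4 remains possible at r6c2, so r6c2=4.
Step 10. [r3c6∈{5}] r3c6 is down to just 5 ⇒ r3c6=5.
Step 11. [r6c5∈{5}] only 5 remains possible at r6c5 ⇒ r6c5=5.
Step 12. [r2c1∈{1}] r2c1's peers cover all but 1, so r2c1=1.
Step 13. [r4c5∈{1}] r4c5 has the single candidate 1, so r4c5=1.
Step 14. [r4c2∈{6}] r4c2 is down to just 6. So r4c2=6.
Step 15. [r2c6∈{4}] only 4 remains possible at r2c6, so r2c6=4.
Step 16. [r4c4∈{3}] r4c4 is down to just 3, so r4c4=3.
Step 17. [r1c4∈{2}] r1c4 has the single candidate 2 ⇒ r1c4=2.
Step 18. [r6c1∈{3}] r6c1 has the single candidate 3, so r6c1=3.
Step 19. [r5c1∈{6}] nothing but 6 survives at r5c1, so r5c1=6.
Step 20. [r1c2∈{5}] nothing but 5 survives at r1c2. So r1c2=5.

Answer: 4 5 3 2 6 1 / 1 2 6 5 3 4 / 2 3 1 6 4 5 / 5 6 4 3 1 2 / 6 1 5 4 2 3 / 3 4 2 1 5 6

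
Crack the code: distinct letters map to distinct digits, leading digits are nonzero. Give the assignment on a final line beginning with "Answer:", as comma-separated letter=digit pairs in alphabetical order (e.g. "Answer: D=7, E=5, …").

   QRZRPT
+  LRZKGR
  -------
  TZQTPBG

Step 1. [col 1: T + R ≡ G (mod 10)] R=3 is one option consistent with column 1 (T + R ≡ G (mod 10), carry-in 0) — take it. So R=3.
Step 2. [col 1: T + R ≡ G (mod 10)] several values work for T in column 1 (T + R ≡ G (mod 10), carry-in 0); try T=1 ⇒ T=1.
Step 3. [col 1: T + R ≡ G (mod 10)] from column 1 (T=1, R=3, carry-in 0, digits 1,3 already taken and all letters distinct): G must equal 4. So G=4.
Step 4. [col 2: P + G ≡ B (mod 10)] no forcing yet in column 2 (carry-in 0); B=6 is free and consistent — try it, so B=6.
Step 5. [col 2: P + G ≡ B (mod 10)] in column 2 we have P+G≡B with carry-in 0; given G=4, B=6 and digits 1,3,4,6 already taken and all letters distinct, that pins P to 2, so P=2.
Step 6. [col 3: R + K ≡ P (mod 10)] from column 3 (R=3, P=2, carry-in 0, digits 1,2,3,4,6 already taken and all letters distinct): K must equal 9 ⇒ K=9.
Step 7. [col 4: Z + Z ≡ T (mod 10)] column 4 (Z + Z ≡ T (mod 10), carry-in 1) doesn't pin Z yet; pick Z=5 and continue ⇒ Z=5.
Step 8. [col 5: R + R ≡ Q (mod 10)] from column 5 (R=3, carry-in 1, digits 1,2,3,4,5,6,9 already taken and all letters distinct): Q must equal 7 ⇒ Q=7.
Step 9. [col 6: Q + L ≡ Z (mod 10)] from column 6 (Q=7, Z=5, carry-in 0, digits 1,2,3,4,5,6,7,9 already taken and all letters distinct): L must equal 8. So L=8.

Answer: B=6, G=4, K=9, L=8, P=2, Q=7, R=3, T=1, Z=5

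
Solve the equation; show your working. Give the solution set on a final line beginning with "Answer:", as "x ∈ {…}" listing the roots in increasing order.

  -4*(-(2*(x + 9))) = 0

Step 1. [-4*(-(2*(x + 9))) = 0] LHS = -4·(…); ÷-4 both sides. So div: -(2*(x + 9)) = 0.
Step 2. [-(2*(x + 9)) = 0] flip signs both sides. So neg: 2*(x + 9) = 0.
Step 3. [2*(x + 9) = 0] divide by the outer 2, so div: x + 9 = 0.
Step 4. [x + 9 = 0] the outer +9 inverts by subtracting 9, so sub: x = -9.

Answer: x ∈ {-9}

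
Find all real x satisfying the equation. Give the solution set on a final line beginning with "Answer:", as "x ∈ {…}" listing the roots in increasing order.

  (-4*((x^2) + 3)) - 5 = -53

Step 1. [(-4*((x^2) + 3)) - 5 = -53] 5 comes off first (add 5), so sub: -4*((x^2) + 3) = -48.
Step 2. [-4*((x^2) + 3) = -48] -4 out front; divide by -4 ⇒ div: (x^2) + 3 = 12.
Step 3. [(x^2) + 3 = 12] +3 is outermost — subtract 3 both sides. So sub: x^2 = 9.
Step 4. [x^2 = 9] LHS squared, RHS 9 ≥ 0: apply √ (±) ⇒ sqrt: x = 3 or -3.

Answer: x ∈ {-3, 3}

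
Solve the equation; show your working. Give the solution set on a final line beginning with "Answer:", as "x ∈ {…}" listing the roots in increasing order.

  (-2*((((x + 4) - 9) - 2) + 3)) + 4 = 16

Step 1. [(-2*((((x + 4) - 9) - 2) + 3)) + 4 = 16] subtract 4: x sits inside (… + 4). So sub: -2*((((x + 4) - 9) - 2) + 3) = 12.
Step 2. [-2*((((x + 4) - 9) - 2) + 3) = 12] LHS = -2·(…); ÷-2 both sides ⇒ div: (((x + 4) - 9) - 2) + 3 = -6.
Step 3. [(((x + 4) - 9) - 2) + 3 = -6] the outer +3 inverts by subtracting 3, so sub: ((x + 4) - 9) - 2 = -9.
Step 4. [((x + 4) - 9) - 2 = -9] add 2: x sits inside (… - 2), so sub: (x + 4) - 9 = -7.
Step 5. [(x + 4) - 9 = -7] 9 comes off first (add 9) ⇒ sub: x + 4 = 2.
Step 6. [x + 4 = 2] 4 comes off first (subtract 4). So sub: x = -2.

Answer: x ∈ {-2}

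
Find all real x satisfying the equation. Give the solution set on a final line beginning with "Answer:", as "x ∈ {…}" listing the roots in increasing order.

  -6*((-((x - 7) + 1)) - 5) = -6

Step 1. [-6*((-((x - 7) + 1)) - 5) = -6] leading coefficient -6: divide by -6 ⇒ div: (-((x - 7) + 1)) - 5 = 1.
Step 2. [(-((x - 7) + 1)) - 5 = 1] the outer -5 inverts by adding 5, so sub: -((x - 7) + 1) = 6.
Step 3. [-((x - 7) + 1) = 6] flip signs both sides ⇒ neg: (x - 7) + 1 = -6.
Step 4. [(x - 7) + 1 = -6] peel the +1: subtract 1 from each side ⇒ sub: x - 7 = -7.
Step 5. [x - 7 = -7] add 7: x sits inside (… - 7) ⇒ sub: x = 0.

Answer: x ∈ {0}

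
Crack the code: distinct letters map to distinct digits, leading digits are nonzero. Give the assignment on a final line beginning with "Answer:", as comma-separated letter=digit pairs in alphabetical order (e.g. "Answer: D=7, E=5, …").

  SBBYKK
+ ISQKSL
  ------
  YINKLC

Step 1. [col 1: K + L ≡ C (mod 10)] column 1 (K + L ≡ C (mod 10), carry-in 0) doesn't pin C yet; pick C=0 and continue, so C=0.
Step 2. [col 1: K + L ≡ C (mod 10)] K=6 is one option consistent with column 1 (K + L ≡ C (mod 10), carry-in 0) — take it. So K=6.
Step 3. [col 1: K + L ≡ C (mod 10)] column 1 reads K+L+carry(0)=C with K=6, C=0; with digits 0,6 already taken and all letters distinct, the only value for L is 4 ⇒ L=4.
Step 4. [col 2: K + S ≡ L (mod 10)] in column 2 we have K+S≡L with carry-in 1; given K=6, L=4 and digits 0,4,6 already taken and all letters distinct, that pins S to 7. So S=7.
Step 5. [col 3: Y + K ≡ K (mod 10)] in column 3 we have Y+K≡K with carry-in 1; given K=6 and digits 0,4,6,7 already taken and all letters distinct, that pins Y to 9, so Y=9.
Step 6. [col 4: B + Q ≡ N (mod 10)] no forcing yet in column 4 (carry-in 1); B=3 is free and consistent — try it ⇒ B=3.
Step 7. [col 4: B + Q ≡ N (mod 10)] several values work for Q in column 4 (B + Q ≡ N (mod 10), carry-in 1); try Q=8, so Q=8.
Step 8. [col 4: B + Q ≡ N (mod 10)] in column 4 we have B+Q≡N with carry-in 1; given B=3, Q=8 and digits 0,3,4,6,7,8,9 already taken and all letters distinct, that pins N to 2. So N=2.
Step 9. [col 5: B + S ≡ I (mod 10)] from column 5 (B=3, S=7, carry-in 1, digits 0,2,3,4,6,7,8,9 already taken and all letters distinct): I must equal 1, so I=1.

Answer: B=3, C=0, I=1, K=6, L=4, N=2, Q=8, S=7, Y=9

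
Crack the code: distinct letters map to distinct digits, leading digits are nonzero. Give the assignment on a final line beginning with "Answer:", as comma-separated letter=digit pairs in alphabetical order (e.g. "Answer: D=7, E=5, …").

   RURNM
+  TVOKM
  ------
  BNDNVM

Step 1. [col 1: M + M ≡ M (mod 10)] from column 1 (nothing yet, carry-in 0, all letters distinct, none taken yet): M must equal 0 ⇒ M=0.
Step 2. [B] B is the leading digit of a 6-digit sum of two 5-digit numbers; the final carry is exactly 1, so B=1.
Step 3. [col 2: N + K ≡ V (mod 10)] several values work for V in column 2 (N + K ≡ V (mod 10), carry-in 0); try V=7. So V=7.
Step 4. [col 2: N + K ≡ V (mod 10)] column 2 (N + K ≡ V (mod 10), carry-in 0) doesn't pin N yet; pick N=2 and continue. So N=2.
Step 5. [col 2: N + K ≡ V (mod 10)] from column 2 (N=2, V=7, carry-in 0, digits 0,1,2,7 already taken and all letters distinct): K must equal 5. So K=5.
Step 6. [col 3: R + O ≡ N (mod 10)] R=3 is one option consistent with column 3 (R + O ≡ N (mod 10), carry-in 0) — take it ⇒ R=3.
Step 7. [col 3: R + O ≡ N (mod 10)] in column 3 we have R+O≡N with carry-in 0; given R=3, N=2 and digits 0,1,2,3,5,7 already taken and all letters distinct, that pins O to 9. So O=9.
Step 8. [col 4: U + V ≡ D (mod 10)] several values work for D in column 4 (U + V ≡ D (mod 10), carry-in 1); try D=4. So D=4.
Step 9. [col 4: U + V ≡ D (mod 10)] column 4 reads U+V+carry(1)=D with V=7, D=4; with digits 0,1,2,3,4,5,7,9 already taken and all letters distinct, the only value for U is 6, so U=6.
Step 10. [col 5: R + T ≡ N (mod 10)] column 5 reads R+T+carry(1)=N with R=3, N=2; with digits 0,1,2,3,4,5,6,7,9 already taken and all letters distinct, the only value for T is 8 ⇒ T=8.

Answer: B=1, D=4, K=5, M=0, N=2, O=9, R=3, T=8, U=6, V=7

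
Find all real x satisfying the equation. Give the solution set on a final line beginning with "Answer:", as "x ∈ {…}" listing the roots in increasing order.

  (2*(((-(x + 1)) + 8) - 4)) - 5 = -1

Step 1. [(2*(((-(x + 1)) + 8) - 4)) - 5 = -1] peel the -5: add 5 from each side, so sub: 2*(((-(x + 1)) + 8) - 4) = 4.
Step 2. [2*(((-(x + 1)) + 8) - 4) = 4] divide by the outer 2, so div: ((-(x + 1)) + 8) - 4 = 2.
Step 3. [((-(x + 1)) + 8) - 4 = 2] the outer -4 inverts by adding 4 ⇒ sub: (-(x + 1)) + 8 = 6.
Step 4. [(-(x + 1)) + 8 = 6] subtract 8: x sits inside (… + 8) ⇒ sub: -(x + 1) = -2.
Step 5. [-(x + 1) = -2] LHS negated; negate both sides. So neg: x + 1 = 2.
Step 6. [x + 1 = 2] subtract 1: x sits inside (… + 1) ⇒ sub: x = 1.

Answer: x ∈ {1}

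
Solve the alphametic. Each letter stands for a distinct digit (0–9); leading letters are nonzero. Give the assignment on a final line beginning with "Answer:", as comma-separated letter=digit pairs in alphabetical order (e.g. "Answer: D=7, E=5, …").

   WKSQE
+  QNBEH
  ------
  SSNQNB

Step 1. [col 1: E + H ≡ B (mod 10)] no forcing yet in column 1 (carry-in 0); E=5 is free and consistent — try it, so E=5.
Step 2. [col 1: E + H ≡ B (mod 10)] column 1 (E + H ≡ B (mod 10), carry-in 0) doesn't pin B yet; pick B=2 and continue, so B=2.
Step 3. [col 1: E + H ≡ B (mod 10)] column 1: given E=5, B=2, carry-in 0, and digits 2,5 already taken and all letters distinct, E+H≡B (mod 10) forces H=7. So H=7.
Step 4. [S] adding two 5-digit numbers gives at most 5+1 digits, and here it does — S is that final carry and must be 1. So S=1.
Step 5. [col 2: Q + E ≡ N (mod 10)] several values work for Q in column 2 (Q + E ≡ N (mod 10), carry-in 1); try Q=3. So Q=3.
Step 6. [col 2: Q + E ≡ N (mod 10)] column 2 reads Q+E+carry(1)=N with Q=3, E=5; with digits 1,2,3,5,7 already taken and all letters distinct, the only value for N is 9, so N=9.
Step 7. [col 4: K + N ≡ N (mod 10)] column 4 reads K+N+carry(0)=N with N=9; with digits 1,2,3,5,7,9 already taken and all letters distinct, the only value for K is 0 ⇒ K=0.
Step 8. [col 5: W + Q ≡ S (mod 10)] column 5 reads W+Q+carry(0)=S with Q=3, S=1; with digits 0,1,2,3,5,7,9 already taken and all letters distinct, the only value for W is 8. So W=8.

Answer: B=2, E=5, H=7, K=0, N=9, Q=3, S=1, W=8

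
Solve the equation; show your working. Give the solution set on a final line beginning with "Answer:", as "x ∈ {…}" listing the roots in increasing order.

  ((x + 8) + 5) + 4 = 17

Step 1. [((x + 8) + 5) + 4 = 17] +4 is outermost — subtract 4 both sides. So sub: (x + 8) + 5 = 13.
Step 2. [(x + 8) + 5 = 13] the outer +5 inverts by subtracting 5. So sub: x + 8 = 8.
Step 3. [x + 8 = 8] the outer +8 inverts by subtracting 8. So sub: x = 0.

Answer: x ∈ {0}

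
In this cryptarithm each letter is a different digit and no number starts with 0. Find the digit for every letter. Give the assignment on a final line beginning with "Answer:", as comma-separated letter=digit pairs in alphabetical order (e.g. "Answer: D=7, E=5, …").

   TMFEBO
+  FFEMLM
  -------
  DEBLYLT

Step 1. [col 1: O + M ≡ T (mod 10)] several values work for O in column 1 (O + M ≡ T (mod 10), carry-in 0); try O=2. So O=2.
Step 2. [col 1: O + M ≡ T (mod 10)] M=6 is one option consistent with column 1 (O + M ≡ T (mod 10), carry-in 0) — take it, so M=6.
Step 3. [D] adding two 6-digit numbers gives at most 6+1 digits, and here it does — D is that final carry and must be 1, so D=1.
Step 4. [col 1: O + M ≡ T (mod 10)] column 1: given O=2, M=6, carry-in 0, and digits 1,2,6 already taken and all letters distinct, O+M≡T (mod 10) forces T=8, so T=8.
Step 5. [col 2: B + L ≡ L (mod 10)] from column 2 (nothing yet, carry-in 0, digits 1,2,6,8 already taken and all letters distinct): B must equal 0, so B=0.
Step 6. [col 2: B + L ≡ L (mod 10)] L=7 is one option consistent with column 2 (B + L ≡ L (mod 10), carry-in 0) — take it. So L=7.
Step 7. [col 3: E + M ≡ Y (mod 10)] Y=9 is one option consistent with column 3 (E + M ≡ Y (mod 10), carry-in 0) — take it, so Y=9.
Step 8. [col 3: E + M ≡ Y (mod 10)] column 3: given M=6, Y=9, carry-in 0, and digits 0,1,2,6,7,8,9 already taken and all letters distinct, E+M≡Y (mod 10) forces E=3 ⇒ E=3.
Step 9. [col 4: F + E ≡ L (mod 10)] column 4: given E=3, L=7, carry-in 0, and digits 0,1,2,3,6,7,8,9 already taken and all letters distinct, F+E≡L (mod 10) forces F=4 ⇒ F=4.

Answer: B=0, D=1, E=3, F=4, L=7, M=6, O=2, T=8, Y=9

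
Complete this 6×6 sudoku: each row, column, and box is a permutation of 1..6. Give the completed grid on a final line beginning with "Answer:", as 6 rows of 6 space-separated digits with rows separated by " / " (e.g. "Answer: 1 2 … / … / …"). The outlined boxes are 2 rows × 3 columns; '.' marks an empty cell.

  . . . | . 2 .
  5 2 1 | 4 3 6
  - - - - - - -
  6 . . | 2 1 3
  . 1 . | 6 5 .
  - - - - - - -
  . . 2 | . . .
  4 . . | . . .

Step 1. [r1c1∈{3}] nothing but 3 survives at r1c1. So r1c1=3.
Step 2. [r6c5∈{6}] r6c5's peers cover all but 6. So r6c5=6.
Step 3. [r5c2∈{3,5,6}] in row 5, 6 fits only at r5c2 ⇒ r5c2=6.
Step 4. [r5c4∈{1,3,5}] across row 5, 3 lands solely at r5c4. So r5c4=3.
Step 5. [r5c6∈{1,4,5}] row 5 places 5 nowhere but r5c6. So r5c6=5.
Step 6. [r6c2∈{3,5}] r6c2 is the only open cell in col 2 admitting 3, so r6c2=3.
Step 7. [r1c6∈{1}] r1c6 has the single candidate 1. So r1c6=1.
Step 8. [r3c2∈{4,5}] across col 2, 5 lands solely at r3c2. So r3c2=5.
Step 9. [r3c3∈{4}] r3c3 is down to just 4, so r3c3=4.
Step 10. [r4c6∈{4}] r4c6 has the single candidate 4. So r4c6=4.
Step 11. [r1c3∈{6}] r1c3's peers cover all but 6 ⇒ r1c3=6.
Step 12. [r6c3∈{5}] r6c3's peers cover all but 5, so r6c3=5.
Step 13. [r6c4∈{1}] r6c4's peers cover all but 1. So r6c4=1.
Step 14. [r6c6∈{2}] r6c6 is down to just 2 ⇒ r6c6=2.
Step 15. [r5c5∈{4}] nothing but 4 survives at r5c5. So r5c5=4.
Step 16. [r4c3∈{3}] r4c3 is down to just 3, so r4c3=3.
Step 17. [r1c2∈{4}] r1c2 is down to just 4, so r1c2=4.
Step 18. [r4c1∈{2}] nothing but 2 survives at r4c1 ⇒ r4c1=2.
Step 19. [r5c1∈{1}] nothing but 1 survives at r5c1 ⇒ r5c1=1.
Step 20. [r1c4∈{5}] nothing but 5 survives at r1c4 ⇒ r1c4=5.

Answer: 3 4 6 5 2 1 / 5 2 1 4 3 6 / 6 5 4 2 1 3 / 2 1 3 6 5 4 / 1 6 2 3 4 5 / 4 3 5 1 6 2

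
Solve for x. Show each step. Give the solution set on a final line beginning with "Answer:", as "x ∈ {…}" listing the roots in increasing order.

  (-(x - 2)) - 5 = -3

Step 1. [(-(x - 2)) - 5 = -3] the outer -5 inverts by adding 5 ⇒ sub: -(x - 2) = 2.
Step 2. [-(x - 2) = 2] leading − — multiply by −1. So neg: x - 2 = -2.
Step 3. [x - 2 = -2] peel the -2: add 2 from each side. So sub: x = 0.

Answer: x ∈ {0}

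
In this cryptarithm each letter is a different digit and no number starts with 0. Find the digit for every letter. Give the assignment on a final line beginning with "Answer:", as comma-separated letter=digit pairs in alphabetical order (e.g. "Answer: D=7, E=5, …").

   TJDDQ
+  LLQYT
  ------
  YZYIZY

Step 1. [col 1: Q + T ≡ Y (mod 10)] several values work for T in column 1 (Q + T ≡ Y (mod 10), carry-in 0); try T=6 ⇒ T=6.
Step 2. [col 1: Q + T ≡ Y (mod 10)] no forcing yet in column 1 (carry-in 0); Q=5 is free and consistent — try it ⇒ Q=5.
Step 3. [col 1: Q + T ≡ Y (mod 10)] column 1 reads Q+T+carry(0)=Y with Q=5, T=6; with digits 5,6 already taken and all letters distinct, the only value for Y is 1 ⇒ Y=1.
Step 4. [col 2: D + Y ≡ Z (mod 10)] no forcing yet in column 2 (carry-in 1); D=8 is free and consistent — try it. So D=8.
Step 5. [col 2: D + Y ≡ Z (mod 10)] column 2 reads D+Y+carry(1)=Z with D=8, Y=1; with digits 1,5,6,8 already taken and all letters distinct, the only value for Z is 0. So Z=0.
Step 6. [col 3: D + Q ≡ I (mod 10)] column 3: given D=8, Q=5, carry-in 1, and digits 0,1,5,6,8 already taken and all letters distinct, D+Q≡I (mod 10) forces I=4. So I=4.
Step 7. [col 4: J + L ≡ Y (mod 10)] no forcing yet in column 4 (carry-in 1); J=7 is free and consistent — try it ⇒ J=7.
Step 8. [col 4: J + L ≡ Y (mod 10)] from column 4 (J=7, Y=1, carry-in 1, digits 0,1,4,5,6,7,8 already taken and all letters distinct): L must equal 3. So L=3.

Answer: D=8, I=4, J=7, L=3, Q=5, T=6, Y=1, Z=0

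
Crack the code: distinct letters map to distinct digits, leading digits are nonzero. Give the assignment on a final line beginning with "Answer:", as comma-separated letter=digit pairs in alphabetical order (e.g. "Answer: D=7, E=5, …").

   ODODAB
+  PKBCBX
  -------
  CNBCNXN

Step 1. [col 1: B + X ≡ N (mod 10)] several values work for N in column 1 (B + X ≡ N (mod 10), carry-in 0); try N=2, so N=2.
Step 2. [C] C is the leading digit of a 7-digit sum of two 6-digit numbers; the final carry is exactly 1. So C=1.
Step 3. [col 1: B + X ≡ N (mod 10)] column 1 (B + X ≡ N (mod 10), carry-in 0) doesn't pin B yet; pick B=8 and continue, so B=8.
Step 4. [col 1: B + X ≡ N (mod 10)] from column 1 (B=8, N=2, carry-in 0, digits 1,2,8 already taken and all letters distinct): X must equal 4. So X=4.
Step 5. [col 2: A + B ≡ X (mod 10)] column 2: given B=8, X=4, carry-in 1, and digits 1,2,4,8 already taken and all letters distinct, A+B≡X (mod 10) forces A=5 ⇒ A=5.
Step 6. [col 3: D + C ≡ N (mod 10)] from column 3 (C=1, N=2, carry-in 1, digits 1,2,4,5,8 already taken and all letters distinct): D must equal 0. So D=0.
Step 7. [col 4: O + B ≡ C (mod 10)] in column 4 we have O+B≡C with carry-in 0; given B=8, C=1 and digits 0,1,2,4,5,8 already taken and all letters distinct, that pins O to 3 ⇒ O=3.
Step 8. [col 5: D + K ≡ B (mod 10)] in column 5 we have D+K≡B with carry-in 1; given D=0, B=8 and digits 0,1,2,3,4,5,8 already taken and all letters distinct, that pins K to 7, so K=7.
Step 9. [col 6: O + P ≡ N (mod 10)] column 6: given O=3, N=2, carry-in 0, and digits 0,1,2,3,4,5,7,8 already taken and all letters distinct, O+P≡N (mod 10) forces P=9, so P=9.

Answer: A=5, B=8, C=1, D=0, K=7, N=2, O=3, P=9, X=4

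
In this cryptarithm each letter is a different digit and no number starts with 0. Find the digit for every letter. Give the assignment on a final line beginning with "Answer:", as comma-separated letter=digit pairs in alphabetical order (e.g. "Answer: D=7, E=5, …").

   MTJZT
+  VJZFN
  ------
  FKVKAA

Step 1. [col 1: T + N ≡ A (mod 10)] several values work for A in column 1 (T + N ≡ A (mod 10), carry-in 0); try A=9 ⇒ A=9.
Step 2. [col 1: T + N ≡ A (mod 10)] column 1 (T + N ≡ A (mod 10), carry-in 0) doesn't pin T yet; pick T=4 and continue ⇒ T=4.
Step 3. [col 1: T + N ≡ A (mod 10)] column 1 reads T+N+carry(0)=A with T=4, A=9; with digits 4,9 already taken and all letters distinct, the only value for N is 5 ⇒ N=5.
Step 4. [col 2: Z + F ≡ A (mod 10)] F=1 is one option consistent with column 2 (Z + F ≡ A (mod 10), carry-in 0) — take it ⇒ F=1.
Step 5. [col 2: Z + F ≡ A (mod 10)] from column 2 (F=1, A=9, carry-in 0, digits 1,4,5,9 already taken and all letters distinct): Z must equal 8. So Z=8.
Step 6. [col 3: J + Z ≡ K (mod 10)] column 3 reads J+Z+carry(0)=K with Z=8; with digits 1,4,5,8,9 already taken and all letters distinct, the only value for J is 2, so J=2.
Step 7. [col 3: J + Z ≡ K (mod 10)] from column 3 (J=2, Z=8, carry-in 0, digits 1,2,4,5,8,9 already taken and all letters distinct): K must equal 0, so K=0.
Step 8. [col 4: T + J ≡ V (mod 10)] column 4 reads T+J+carry(1)=V with T=4, J=2; with digits 0,1,2,4,5,8,9 already taken and all letters distinct, the only value for V is 7. So V=7.
Step 9. [col 5: M + V ≡ K (mod 10)] column 5: given V=7, K=0, carry-in 0, and digits 0,1,2,4,5,7,8,9 already taken and all letters distinct, M+V≡K (mod 10) forces M=3. So M=3.

Answer: A=9, F=1, J=2, K=0, M=3, N=5, T=4, V=7, Z=8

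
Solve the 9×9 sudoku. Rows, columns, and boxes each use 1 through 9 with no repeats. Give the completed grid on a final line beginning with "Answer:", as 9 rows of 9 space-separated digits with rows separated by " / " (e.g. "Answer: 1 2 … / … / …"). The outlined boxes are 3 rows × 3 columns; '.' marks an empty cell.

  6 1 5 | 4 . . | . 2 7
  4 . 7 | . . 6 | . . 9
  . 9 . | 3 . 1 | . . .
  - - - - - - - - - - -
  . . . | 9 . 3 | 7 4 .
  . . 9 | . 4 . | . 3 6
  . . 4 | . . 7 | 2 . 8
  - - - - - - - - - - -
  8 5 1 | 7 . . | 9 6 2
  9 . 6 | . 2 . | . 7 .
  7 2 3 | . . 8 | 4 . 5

Step 1. [r9c8∈{1}] r9c8's peers cover all but 1, so r9c8=1.
Step 2. [r8c7∈{3,8}] across row 8, 8 lands solely at r8c7, so r8c7=8.
Step 3. [r1c5∈{8,9}] across row 1, 8 lands solely at r1c5, so r1c5=8.
Step 4. [r2c5∈{5}] only 5 remains possible at r2c5 ⇒ r2c5=5.
Step 5. [r5c4∈{1,2,5,8}] across col 4, 8 lands solely at r5c4, so r5c4=8.
Step 6. [r4c1∈{1,2,5}] 5 has one home in row 4: r4c1. So r4c1=5.
Step 7. [r2c2∈{3,8}] r2c2 is the only open cell in box 1 admitting 3 ⇒ r2c2=3.
Step 8. [r6c2∈{6}] r6c2 has the single candidate 6 ⇒ r6c2=6.
Step 9. [r3c3∈{2,8}] in box 1, 8 fits only at r3c3 ⇒ r3c3=8.
Step 10. [r6c5∈{1}] nothing but 1 survives at r6c5, so r6c5=1.
Step 11. [r6c4∈{5}] only 5 remains possible at r6c4 ⇒ r6c4=5.
Step 12. [r5c1∈{1,2}] in col 1, 1 fits only at r5c1, so r5c1=1.
Step 13. [r3c8∈{5}] r3c8 has the single candidate 5. So r3c8=5.
Step 14. [r7c6∈{4}] r7c6 is down to just 4. So r7c6=4.
Step 15. [r9c4∈{6}] r9c4 has the single candidate 6, so r9c4=6.
Step 16. [r6c8∈{9}] r6c8's peers cover all but 9. So r6c8=9.
Step 17. [r3c7∈{6}] nothing but 6 survives at r3c7. So r3c7=6.
Step 18. [r5c2∈{7}] only 7 remains possible at r5c2 ⇒ r5c2=7.
Step 19. [r1c6∈{9}] r1c6 has the single candidate 9 ⇒ r1c6=9.
Step 20. [r3c5∈{7}] only 7 remains possible at r3c5, so r3c5=7.
Step 21. [r3c9∈{4}] r3c9 is down to just 4, so r3c9=4.
Step 22. [r4c5∈{6}] r4c5 has the single candidate 6. So r4c5=6.
Step 23. [r8c2∈{4}] nothing but 4 survives at r8c2, so r8c2=4.
Step 24. [r4c9∈{1}] only 1 remains possible at r4c9 ⇒ r4c9=1.
Step 25. [r9c5∈{9}] r9c5 is down to just 9 ⇒ r9c5=9.
Step 26. [r8c9∈{3}] nothing but 3 survives at r8c9, so r8c9=3.
Step 27. [r6c1∈{3}] only 3 remains possible at r6c1. So r6c1=3.
Step 28. [r2c4∈{2}] only 2 remains possible at r2c4 ⇒ r2c4=2.
Step 29. [r4c2∈{8}] r4c2 has the single candidate 8. So r4c2=8.
Step 30. [r2c7∈{1}] only 1 remains possible at r2c7 ⇒ r2c7=1.
Step 31. [r1c7∈{3}] r1c7's peers cover all but 3 ⇒ r1c7=3.
Step 32. [r3c1∈{2}] r3c1's peers cover all but 2, so r3c1=2.
Step 33. [r8c4∈{1}] r8c4 has the single candidate 1. So r8c4=1.
Step 34. [r8c6∈{5}] nothing but 5 survives at r8c6. So r8c6=5.
Step 35. [r4c3∈{2}] r4c3's peers cover all but 2, so r4c3=2.
Step 36. [r5c6∈{2}] r5c6 has the single candidate 2. So r5c6=2.
Step 37. [r7c5∈{3}] r7c5 has the single candidate 3, so r7c5=3.
Step 38. [r5c7∈{5}] only 5 remains possible at r5c7 ⇒ r5c7=5.
Step 39. [r2c8∈{8}] r2c8 is down to just 8, so r2c8=8.

Answer: 6 1 5 4 8 9 3 2 7 / 4 3 7 2 5 6 1 8 9 / 2 9 8 3 7 1 6 5 4 / 5 8 2 9 6 3 7 4 1 / 1 7 9 8 4 2 5 3 6 / 3 6 4 5 1 7 2 9 8 / 8 5 1 7 3 4 9 6 2 / 9 4 6 1 2 5 8 7 3 / 7 2 3 6 9 8 4 1 5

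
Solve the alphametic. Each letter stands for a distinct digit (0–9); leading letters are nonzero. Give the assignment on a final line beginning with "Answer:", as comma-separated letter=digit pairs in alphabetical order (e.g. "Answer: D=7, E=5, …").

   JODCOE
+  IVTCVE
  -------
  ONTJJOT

Step 1. [col 1: E + E ≡ T (mod 10)] no forcing yet in column 1 (carry-in 0); E=5 is free and consistent — try it, so E=5.
Step 2. [col 1: E + E ≡ T (mod 10)] column 1 reads E+E+carry(0)=T with E=5; with digits 5 already taken and all letters distinct, the only value for T is 0, so T=0.
Step 3. [col 2: O + V ≡ O (mod 10)] from column 2 (nothing yet, carry-in 1, digits 0,5 already taken and all letters distinct): V must equal 9. So V=9.
Step 4. [col 2: O + V ≡ O (mod 10)] column 2 (O + V ≡ O (mod 10), carry-in 1) doesn't pin O yet; pick O=1 and continue. So O=1.
Step 5. [col 3: C + C ≡ J (mod 10)] C=8 is one option consistent with column 3 (C + C ≡ J (mod 10), carry-in 1) — take it, so C=8.
Step 6. [col 3: C + C ≡ J (mod 10)] column 3: given C=8, carry-in 1, and digits 0,1,5,8,9 already taken and all letters distinct, C+C≡J (mod 10) forces J=7, so J=7.
Step 7. [col 4: D + T ≡ J (mod 10)] from column 4 (T=0, J=7, carry-in 1, digits 0,1,5,7,8,9 already taken and all letters distinct): D must equal 6, so D=6.
Step 8. [col 6: J + I ≡ N (mod 10)] in column 6 we have J+I≡N with carry-in 1; given J=7 and digits 0,1,5,6,7,8,9 already taken and all letters distinct, that pins N to 2. So N=2.
Step 9. [col 6: J + I ≡ N (mod 10)] column 6 reads J+I+carry(1)=N with J=7, N=2; with digits 0,1,2,5,6,7,8,9 already taken and all letters distinct, the only value for I is 4, so I=4.

Answer: C=8, D=6, E=5, I=4, J=7, N=2, O=1, T=0, V=9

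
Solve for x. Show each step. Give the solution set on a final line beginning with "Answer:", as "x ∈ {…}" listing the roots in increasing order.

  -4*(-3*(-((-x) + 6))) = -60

Step 1. [-4*(-3*(-((-x) + 6))) = -60] -4 out front; divide by -4. So div: -3*(-((-x) + 6)) = 15.
Step 2. [-3*(-((-x) + 6)) = 15] -3·(inner) — divide through by -3. So div: -((-x) + 6) = -5.
Step 3. [-((-x) + 6) = -5] LHS negated; negate both sides ⇒ neg: (-x) + 6 = 5.
Step 4. [(-x) + 6 = 5] peel the +6: subtract 6 from each side, so sub: -x = -1.
Step 5. [-x = -1] flip signs both sides. So neg: x = 1.

Answer: x ∈ {1}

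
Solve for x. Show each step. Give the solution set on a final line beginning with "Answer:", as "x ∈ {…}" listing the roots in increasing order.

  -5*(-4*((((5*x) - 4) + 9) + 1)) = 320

Step 1. [-5*(-4*((((5*x) - 4) + 9) + 1)) = 320] -5 out front; divide by -5. So div: -4*((((5*x) - 4) + 9) + 1) = -64.
Step 2. [-4*((((5*x) - 4) + 9) + 1) = -64] LHS = -4·(…); ÷-4 both sides, so div: (((5*x) - 4) + 9) + 1 = 16.
Step 3. [(((5*x) - 4) + 9) + 1 = 16] subtract 1: x sits inside (… + 1) ⇒ sub: ((5*x) - 4) + 9 = 15.
Step 4. [((5*x) - 4) + 9 = 15] 9 comes off first (subtract 9), so sub: (5*x) - 4 = 6.
Step 5. [(5*x) - 4 = 6] peel the -4: add 4 from each side ⇒ sub: 5*x = 10.
Step 6. [5*x = 10] 5·(inner) — divide through by 5. So div: x = 2.

Answer: x ∈ {2}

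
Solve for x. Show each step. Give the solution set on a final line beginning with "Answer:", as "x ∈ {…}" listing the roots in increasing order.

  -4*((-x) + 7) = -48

Step 1. [-4*((-x) + 7) = -48] -4·(inner) — divide through by -4. So div: (-x) + 7 = 12.
Step 2. [(-x) + 7 = 12] subtract 7: x sits inside (… + 7) ⇒ sub: -x = 5.
Step 3. [-x = 5] LHS negated; negate both sides ⇒ neg: x = -5.

Answer: x ∈ {-5}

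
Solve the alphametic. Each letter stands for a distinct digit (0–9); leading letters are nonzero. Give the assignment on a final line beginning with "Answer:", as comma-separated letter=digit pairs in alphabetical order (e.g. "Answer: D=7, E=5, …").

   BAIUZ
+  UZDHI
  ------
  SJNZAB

Step 1. [col 1: Z + I ≡ B (mod 10)] no forcing yet in column 1 (carry-in 0); Z=8 is free and consistent — try it. So Z=8.
Step 2. [col 1: Z + I ≡ B (mod 10)] several values work for B in column 1 (Z + I ≡ B (mod 10), carry-in 0); try B=4. So B=4.
Step 3. [col 1: Z + I ≡ B (mod 10)] column 1: given Z=8, B=4, carry-in 0, and digits 4,8 already taken and all letters distinct, Z+I≡B (mod 10) forces I=6. So I=6.
Step 4. [col 2: U + H ≡ A (mod 10)] H=3 is one option consistent with column 2 (U + H ≡ A (mod 10), carry-in 1) — take it ⇒ H=3.
Step 5. [S] the sum has 6 digits but both addends have 5; that extra leading digit S is the final carry, namely 1 ⇒ S=1.
Step 6. [col 2: U + H ≡ A (mod 10)] in column 2 we have U+H≡A with carry-in 1; given H=3 and digits 1,3,4,6,8 already taken and all letters distinct, that pins U to 5. So U=5.
Step 7. [col 2: U + H ≡ A (mod 10)] column 2 reads U+H+carry(1)=A with U=5, H=3; with digits 1,3,4,5,6,8 already taken and all letters distinct, the only value for A is 9, so A=9.
Step 8. [col 3: I + D ≡ Z (mod 10)] from column 3 (I=6, Z=8, carry-in 0, digits 1,3,4,5,6,8,9 already taken and all letters distinct): D must equal 2 ⇒ D=2.
Step 9. [col 4: A + Z ≡ N (mod 10)] column 4 reads A+Z+carry(0)=N with A=9, Z=8; with digits 1,2,3,4,5,6,8,9 already taken and all letters distinct, the only value for N is 7. So N=7.
Step 10. [col 5: B + U ≡ J (mod 10)] from column 5 (B=4, U=5, carry-in 1, digits 1,2,3,4,5,6,7,8,9 already taken and all letters distinct): J must equal 0. So J=0.

Answer: A=9, B=4, D=2, H=3, I=6, J=0, N=7, S=1, U=5, Z=8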